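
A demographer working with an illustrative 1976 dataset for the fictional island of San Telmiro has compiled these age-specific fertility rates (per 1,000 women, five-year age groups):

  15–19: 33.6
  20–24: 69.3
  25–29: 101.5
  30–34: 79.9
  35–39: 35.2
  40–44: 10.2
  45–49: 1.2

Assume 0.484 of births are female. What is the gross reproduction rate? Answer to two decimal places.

Proportion female at birth = 0.484.
Sum of ASFRs = 33.6 + 69.3 + 101.5 + 79.9 + 35.2 + 10.2 + 1.2 = 330.9
TFR = 5 × 330.9 / 1000 = 1.6545
GRR = 0.484 × 1.6545 = 0.80078

0.80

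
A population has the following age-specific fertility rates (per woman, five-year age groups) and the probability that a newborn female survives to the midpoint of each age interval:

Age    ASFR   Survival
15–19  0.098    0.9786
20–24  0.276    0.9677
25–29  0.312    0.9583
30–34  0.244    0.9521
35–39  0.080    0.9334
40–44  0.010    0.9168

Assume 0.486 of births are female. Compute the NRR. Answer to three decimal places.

2.377

Proportion female at birth = 0.486.
Survival-weighted fertility by age (5·fₓ·Sₓ):
  15–19: 5 × 0.098 × 0.9786 = 0.47951
  20–24: 5 × 0.276 × 0.9677 = 1.33543
  25–29: 5 × 0.312 × 0.9583 = 1.49495
  30–34: 5 × 0.244 × 0.9521 = 1.16156
  35–39: 5 × 0.080 × 0.9334 = 0.37336
  40–44: 5 × 0.010 × 0.9168 = 0.04584
Sum = 4.89065
NRR = 0.486 × 4.89065 = 2.37686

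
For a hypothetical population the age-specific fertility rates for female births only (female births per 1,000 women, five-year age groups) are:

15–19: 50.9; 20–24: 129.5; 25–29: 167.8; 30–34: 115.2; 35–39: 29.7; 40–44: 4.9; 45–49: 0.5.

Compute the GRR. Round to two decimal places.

Sum of female ASFRs = 50.9 + 129.5 + 167.8 + 115.2 + 29.7 + 4.9 + 0.5 = 498.5
GRR = 5 × 498.5 / 1000 = 2.4925

2.49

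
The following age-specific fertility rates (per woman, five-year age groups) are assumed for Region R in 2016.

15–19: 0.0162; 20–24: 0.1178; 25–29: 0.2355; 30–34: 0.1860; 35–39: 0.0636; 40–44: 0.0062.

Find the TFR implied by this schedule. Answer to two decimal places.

Sum of ASFRs = 0.0162 + 0.1178 + 0.2355 + 0.1860 + 0.0636 + 0.0062 = 0.6253
TFR = 5 × 0.6253 = 3.1265

3.13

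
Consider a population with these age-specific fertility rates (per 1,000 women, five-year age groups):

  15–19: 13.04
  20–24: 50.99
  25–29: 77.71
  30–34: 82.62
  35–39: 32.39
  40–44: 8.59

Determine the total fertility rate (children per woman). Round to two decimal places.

1.33

Sum of ASFRs = 13.04 + 50.99 + 77.71 + 82.62 + 32.39 + 8.59 = 265.34
TFR = 5 × 265.34 / 1000 = 1.3267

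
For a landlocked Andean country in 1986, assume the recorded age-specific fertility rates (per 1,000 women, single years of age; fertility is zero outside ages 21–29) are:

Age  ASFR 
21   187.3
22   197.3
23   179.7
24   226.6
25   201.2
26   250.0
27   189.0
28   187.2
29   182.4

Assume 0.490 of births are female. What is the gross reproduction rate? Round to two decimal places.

0.88

Proportion female at birth = 0.490.
Sum of ASFRs = 187.3 + 197.3 + 179.7 + 226.6 + 201.2 + 250.0 + 189.0 + 187.2 + 182.4 = 1800.7
TFR = 1800.7 / 1000 = 1.8007
GRR = 0.490 × 1.8007 = 0.88234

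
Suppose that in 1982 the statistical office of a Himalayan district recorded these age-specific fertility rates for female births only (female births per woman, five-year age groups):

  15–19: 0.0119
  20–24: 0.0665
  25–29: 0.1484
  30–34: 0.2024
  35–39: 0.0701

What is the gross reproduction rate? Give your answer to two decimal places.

Sum of female ASFRs = 0.0119 + 0.0665 + 0.1484 + 0.2024 + 0.0701 = 0.4993
GRR = 5 × 0.4993 = 2.4965

2.50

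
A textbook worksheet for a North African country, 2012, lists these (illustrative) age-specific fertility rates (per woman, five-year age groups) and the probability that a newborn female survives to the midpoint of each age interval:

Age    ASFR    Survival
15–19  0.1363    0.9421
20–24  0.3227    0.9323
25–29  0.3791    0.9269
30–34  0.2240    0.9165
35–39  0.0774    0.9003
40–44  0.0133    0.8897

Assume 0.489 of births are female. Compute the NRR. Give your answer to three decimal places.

Proportion female at birth = 0.489.
Weighting each age-specific rate by interval width and survival:
  15–19: 5 × 0.1363 × 0.9421 = 0.64204
  20–24: 5 × 0.3227 × 0.9323 = 1.50427
  25–29: 5 × 0.3791 × 0.9269 = 1.75694
  30–34: 5 × 0.2240 × 0.9165 = 1.02648
  35–39: 5 × 0.0774 × 0.9003 = 0.34842
  40–44: 5 × 0.0133 × 0.8897 = 0.05917
Sum = 5.33732
NRR = 0.489 × 5.33732 = 2.60995
An NRR exceeding 1 indicates intrinsic growth under these rates.

2.610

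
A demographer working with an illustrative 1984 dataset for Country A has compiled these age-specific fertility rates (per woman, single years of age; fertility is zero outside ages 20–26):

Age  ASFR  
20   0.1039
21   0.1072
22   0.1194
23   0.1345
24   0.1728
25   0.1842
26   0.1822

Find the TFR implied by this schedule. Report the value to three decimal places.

Sum of ASFRs = 0.1039 + 0.1072 + 0.1194 + 0.1345 + 0.1728 + 0.1842 + 0.1822 = 1.0042
TFR = 1.0042

1.004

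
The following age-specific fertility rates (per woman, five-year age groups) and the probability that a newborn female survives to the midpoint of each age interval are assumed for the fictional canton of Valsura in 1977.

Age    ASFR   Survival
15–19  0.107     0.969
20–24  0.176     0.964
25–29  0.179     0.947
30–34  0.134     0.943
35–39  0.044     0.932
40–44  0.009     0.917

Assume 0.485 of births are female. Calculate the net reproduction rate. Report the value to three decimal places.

Proportion female at birth = 0.485.
Each age group contributes 5 × ASFR × survival:
  15–19: 5 × 0.107 × 0.969 = 0.51842
  20–24: 5 × 0.176 × 0.964 = 0.84832
  25–29: 5 × 0.179 × 0.947 = 0.84757
  30–34: 5 × 0.134 × 0.943 = 0.63181
  35–39: 5 × 0.044 × 0.932 = 0.20504
  40–44: 5 × 0.009 × 0.917 = 0.04127
Sum = 3.09243
NRR = 0.485 × 3.09243 = 1.49983
NRR > 1, so each generation more than replaces itself.

1.500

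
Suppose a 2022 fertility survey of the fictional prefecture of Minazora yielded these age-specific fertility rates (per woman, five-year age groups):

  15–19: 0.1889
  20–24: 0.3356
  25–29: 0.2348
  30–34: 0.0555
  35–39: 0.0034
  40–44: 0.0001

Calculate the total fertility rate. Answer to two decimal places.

Sum of ASFRs = 0.1889 + 0.3356 + 0.2348 + 0.0555 + 0.0034 + 0.0001 = 0.8183
TFR = 5 × 0.8183 = 4.0915

4.09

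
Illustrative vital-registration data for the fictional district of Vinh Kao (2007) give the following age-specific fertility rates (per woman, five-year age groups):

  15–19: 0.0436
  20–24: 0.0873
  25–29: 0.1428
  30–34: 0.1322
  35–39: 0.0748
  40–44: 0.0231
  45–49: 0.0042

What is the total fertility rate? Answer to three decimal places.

2.540

Sum of ASFRs = 0.0436 + 0.0873 + 0.1428 + 0.1322 + 0.0748 + 0.0231 + 0.0042 = 0.5080
TFR = 5 × 0.5080 = 2.54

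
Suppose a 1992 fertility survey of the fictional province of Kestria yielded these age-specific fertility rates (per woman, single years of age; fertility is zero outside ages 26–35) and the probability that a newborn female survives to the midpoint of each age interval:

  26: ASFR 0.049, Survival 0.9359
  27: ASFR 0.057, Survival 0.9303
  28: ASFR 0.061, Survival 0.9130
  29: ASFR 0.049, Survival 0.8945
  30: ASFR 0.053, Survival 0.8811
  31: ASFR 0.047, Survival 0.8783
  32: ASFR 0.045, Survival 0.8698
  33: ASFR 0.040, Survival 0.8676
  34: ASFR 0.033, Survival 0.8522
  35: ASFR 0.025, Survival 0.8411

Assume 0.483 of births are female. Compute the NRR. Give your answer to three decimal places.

Proportion female at birth = 0.483.
Per-age-group product (1 × ASFR × survival probability):
  26: 1 × 0.049 × 0.9359 = 0.04586
  27: 1 × 0.057 × 0.9303 = 0.05303
  28: 1 × 0.061 × 0.9130 = 0.05569
  29: 1 × 0.049 × 0.8945 = 0.04383
  30: 1 × 0.053 × 0.8811 = 0.04670
  31: 1 × 0.047 × 0.8783 = 0.04128
  32: 1 × 0.045 × 0.8698 = 0.03914
  33: 1 × 0.040 × 0.8676 = 0.03470
  34: 1 × 0.033 × 0.8522 = 0.02812
  35: 1 × 0.025 × 0.8411 = 0.02103
Sum = 0.40938
NRR = 0.483 × 0.40938 = 0.19773
NRR < 1, so the cohort does not fully replace itself.

0.198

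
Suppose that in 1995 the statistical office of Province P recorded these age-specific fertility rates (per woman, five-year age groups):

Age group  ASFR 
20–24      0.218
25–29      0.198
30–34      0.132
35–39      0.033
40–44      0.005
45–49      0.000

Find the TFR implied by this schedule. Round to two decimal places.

2.93

Sum of ASFRs = 0.218 + 0.198 + 0.132 + 0.033 + 0.005 + 0.000 = 0.586
TFR = 5 × 0.586 = 2.93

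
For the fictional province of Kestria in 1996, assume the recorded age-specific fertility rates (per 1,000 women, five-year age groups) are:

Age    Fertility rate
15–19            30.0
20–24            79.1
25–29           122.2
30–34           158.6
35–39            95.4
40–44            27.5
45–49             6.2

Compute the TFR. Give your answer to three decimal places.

Sum of ASFRs = 30.0 + 79.1 + 122.2 + 158.6 + 95.4 + 27.5 + 6.2 = 519.0
TFR = 5 × 519.0 / 1000 = 2.595

2.595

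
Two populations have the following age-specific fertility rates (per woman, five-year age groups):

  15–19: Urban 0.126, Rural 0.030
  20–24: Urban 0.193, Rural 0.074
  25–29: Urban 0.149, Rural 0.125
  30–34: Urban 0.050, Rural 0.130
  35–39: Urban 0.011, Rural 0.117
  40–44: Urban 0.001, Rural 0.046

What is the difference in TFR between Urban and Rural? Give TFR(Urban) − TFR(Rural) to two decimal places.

Urban:
  Sum of ASFRs = 0.126 + 0.193 + 0.149 + 0.050 + 0.011 + 0.001 = 0.530
  TFR = 5 × 0.530 = 2.65
Rural:
  Sum of ASFRs = 0.030 + 0.074 + 0.125 + 0.130 + 0.117 + 0.046 = 0.522
  TFR = 5 × 0.522 = 2.61
Difference = 2.65 − 2.61 = 0.04

0.04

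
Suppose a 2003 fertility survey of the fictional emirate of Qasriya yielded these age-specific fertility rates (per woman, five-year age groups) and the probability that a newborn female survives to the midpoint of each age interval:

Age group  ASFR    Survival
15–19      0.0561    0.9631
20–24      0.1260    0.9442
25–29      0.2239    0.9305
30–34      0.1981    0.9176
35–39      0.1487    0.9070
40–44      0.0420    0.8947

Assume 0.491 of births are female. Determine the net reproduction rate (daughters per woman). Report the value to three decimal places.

1.806

Proportion female at birth = 0.491.
Survival-weighted fertility by age (5·fₓ·Sₓ):
  15–19: 5 × 0.0561 × 0.9631 = 0.27015
  20–24: 5 × 0.1260 × 0.9442 = 0.59485
  25–29: 5 × 0.2239 × 0.9305 = 1.04169
  30–34: 5 × 0.1981 × 0.9176 = 0.90888
  35–39: 5 × 0.1487 × 0.9070 = 0.67435
  40–44: 5 × 0.0420 × 0.8947 = 0.18789
Sum = 3.67781
NRR = 0.491 × 3.67781 = 1.80580
With NRR above 1 the population is above replacement fertility.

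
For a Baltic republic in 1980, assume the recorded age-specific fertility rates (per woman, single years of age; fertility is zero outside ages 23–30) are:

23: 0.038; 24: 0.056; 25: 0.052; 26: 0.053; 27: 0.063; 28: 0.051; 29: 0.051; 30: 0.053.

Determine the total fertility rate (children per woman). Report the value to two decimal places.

0.42

Sum of ASFRs = 0.038 + 0.056 + 0.052 + 0.053 + 0.063 + 0.051 + 0.051 + 0.053 = 0.417
TFR = 0.417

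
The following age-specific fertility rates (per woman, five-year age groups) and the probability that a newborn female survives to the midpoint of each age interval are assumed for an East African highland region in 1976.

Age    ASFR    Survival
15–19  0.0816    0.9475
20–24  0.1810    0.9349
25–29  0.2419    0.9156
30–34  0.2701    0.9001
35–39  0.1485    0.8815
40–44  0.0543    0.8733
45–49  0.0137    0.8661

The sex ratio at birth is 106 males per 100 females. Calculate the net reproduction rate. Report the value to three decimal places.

Proportion female at birth = 100 / (100 + 106) = 0.48544.
Survival-weighted fertility by age (5·fₓ·Sₓ):
  15–19: 5 × 0.0816 × 0.9475 = 0.38658
  20–24: 5 × 0.1810 × 0.9349 = 0.84608
  25–29: 5 × 0.2419 × 0.9156 = 1.10742
  30–34: 5 × 0.2701 × 0.9001 = 1.21559
  35–39: 5 × 0.1485 × 0.8815 = 0.65451
  40–44: 5 × 0.0543 × 0.8733 = 0.23710
  45–49: 5 × 0.0137 × 0.8661 = 0.05933
Sum = 4.50661
NRR = 0.48544 × 4.50661 = 2.18769

2.188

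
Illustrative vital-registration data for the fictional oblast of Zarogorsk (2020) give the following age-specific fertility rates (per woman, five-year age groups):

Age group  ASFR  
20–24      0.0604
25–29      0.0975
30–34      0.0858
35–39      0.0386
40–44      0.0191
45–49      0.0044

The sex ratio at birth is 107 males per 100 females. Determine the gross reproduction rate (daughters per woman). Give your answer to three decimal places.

0.739

Proportion female at birth = 100 / (100 + 107) = 0.48309.
Sum of ASFRs = 0.0604 + 0.0975 + 0.0858 + 0.0386 + 0.0191 + 0.0044 = 0.3058
TFR = 5 × 0.3058 = 1.529
GRR = 0.48309 × 1.529 = 0.73864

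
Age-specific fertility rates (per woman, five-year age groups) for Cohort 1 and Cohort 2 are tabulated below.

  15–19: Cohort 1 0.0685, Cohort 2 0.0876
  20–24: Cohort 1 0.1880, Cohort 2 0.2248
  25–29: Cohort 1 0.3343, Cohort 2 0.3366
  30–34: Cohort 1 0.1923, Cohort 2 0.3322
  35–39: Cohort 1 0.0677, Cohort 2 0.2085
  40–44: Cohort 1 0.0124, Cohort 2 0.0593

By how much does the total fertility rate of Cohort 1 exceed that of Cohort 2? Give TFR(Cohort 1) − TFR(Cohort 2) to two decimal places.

-1.93

Cohort 1:
  Sum of ASFRs = 0.0685 + 0.1880 + 0.3343 + 0.1923 + 0.0677 + 0.0124 = 0.8632
  TFR = 5 × 0.8632 = 4.316
Cohort 2:
  Sum of ASFRs = 0.0876 + 0.2248 + 0.3366 + 0.3322 + 0.2085 + 0.0593 = 1.2490
  TFR = 5 × 1.2490 = 6.245
Difference = 4.316 − 6.245 = -1.929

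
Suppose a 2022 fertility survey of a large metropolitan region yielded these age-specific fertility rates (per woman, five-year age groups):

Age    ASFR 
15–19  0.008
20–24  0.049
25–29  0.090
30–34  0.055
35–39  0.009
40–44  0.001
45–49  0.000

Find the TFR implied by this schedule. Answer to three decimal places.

Sum of ASFRs = 0.008 + 0.049 + 0.090 + 0.055 + 0.009 + 0.001 + 0.000 = 0.212
TFR = 5 × 0.212 = 1.06

1.060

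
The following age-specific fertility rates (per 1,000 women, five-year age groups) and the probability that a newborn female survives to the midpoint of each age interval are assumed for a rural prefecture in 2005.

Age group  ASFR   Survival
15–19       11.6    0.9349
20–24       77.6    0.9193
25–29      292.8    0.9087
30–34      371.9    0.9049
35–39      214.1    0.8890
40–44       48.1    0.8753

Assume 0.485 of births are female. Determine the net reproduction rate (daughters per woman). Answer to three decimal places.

2.224

Proportion female at birth = 0.485.
Each age group contributes 5 × ASFR × survival:
  15–19: 5 × 11.6/1000 × 0.9349 = 0.05422
  20–24: 5 × 77.6/1000 × 0.9193 = 0.35669
  25–29: 5 × 292.8/1000 × 0.9087 = 1.33034
  30–34: 5 × 371.9/1000 × 0.9049 = 1.68266
  35–39: 5 × 214.1/1000 × 0.8890 = 0.95167
  40–44: 5 × 48.1/1000 × 0.8753 = 0.21051
Sum = 4.58609
NRR = 0.485 × 4.58609 = 2.22425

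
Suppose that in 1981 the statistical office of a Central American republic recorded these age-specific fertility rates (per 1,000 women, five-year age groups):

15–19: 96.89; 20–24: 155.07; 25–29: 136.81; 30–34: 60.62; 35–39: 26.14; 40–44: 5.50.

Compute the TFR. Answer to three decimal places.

2.405

Sum of ASFRs = 96.89 + 155.07 + 136.81 + 60.62 + 26.14 + 5.50 = 481.03
TFR = 5 × 481.03 / 1000 = 2.40515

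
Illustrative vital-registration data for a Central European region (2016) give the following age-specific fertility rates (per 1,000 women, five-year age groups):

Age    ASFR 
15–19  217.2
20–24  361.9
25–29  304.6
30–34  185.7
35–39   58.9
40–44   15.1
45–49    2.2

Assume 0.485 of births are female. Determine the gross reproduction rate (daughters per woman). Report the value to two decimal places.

2.78

Proportion female at birth = 0.485.
Sum of ASFRs = 217.2 + 361.9 + 304.6 + 185.7 + 58.9 + 15.1 + 2.2 = 1145.6
TFR = 5 × 1145.6 / 1000 = 5.728
GRR = 0.485 × 5.728 = 2.77808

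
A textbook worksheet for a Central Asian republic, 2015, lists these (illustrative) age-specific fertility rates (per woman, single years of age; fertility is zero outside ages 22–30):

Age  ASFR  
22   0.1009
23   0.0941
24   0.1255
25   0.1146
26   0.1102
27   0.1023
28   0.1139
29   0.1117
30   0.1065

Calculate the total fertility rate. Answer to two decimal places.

Sum of ASFRs = 0.1009 + 0.0941 + 0.1255 + 0.1146 + 0.1102 + 0.1023 + 0.1139 + 0.1117 + 0.1065 = 0.9797
TFR = 0.9797

0.98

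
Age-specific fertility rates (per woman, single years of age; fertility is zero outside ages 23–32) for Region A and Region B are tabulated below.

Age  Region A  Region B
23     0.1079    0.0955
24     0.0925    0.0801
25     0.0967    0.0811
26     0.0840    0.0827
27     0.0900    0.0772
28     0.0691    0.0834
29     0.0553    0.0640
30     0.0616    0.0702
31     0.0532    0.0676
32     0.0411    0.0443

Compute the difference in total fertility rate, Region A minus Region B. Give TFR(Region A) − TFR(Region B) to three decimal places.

Region A:
  Sum of ASFRs = 0.1079 + 0.0925 + 0.0967 + 0.0840 + 0.0900 + 0.0691 + 0.0553 + 0.0616 + 0.0532 + 0.0411 = 0.7514
  TFR = 0.7514
Region B:
  Sum of ASFRs = 0.0955 + 0.0801 + 0.0811 + 0.0827 + 0.0772 + 0.0834 + 0.0640 + 0.0702 + 0.0676 + 0.0443 = 0.7461
  TFR = 0.7461
Difference = 0.7514 − 0.7461 = 0.0053

0.005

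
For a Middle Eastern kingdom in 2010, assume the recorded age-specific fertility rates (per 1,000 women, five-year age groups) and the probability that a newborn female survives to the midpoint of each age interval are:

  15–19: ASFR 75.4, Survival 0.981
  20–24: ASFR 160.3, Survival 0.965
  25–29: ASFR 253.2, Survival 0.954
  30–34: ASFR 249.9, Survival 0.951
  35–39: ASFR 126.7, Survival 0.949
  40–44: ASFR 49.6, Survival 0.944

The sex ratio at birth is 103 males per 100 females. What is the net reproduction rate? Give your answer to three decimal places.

2.155

Proportion female at birth = 100 / (100 + 103) = 0.49261.
Per-age-group product (5 × ASFR × survival probability):
  15–19: 5 × 75.4/1000 × 0.981 = 0.36984
  20–24: 5 × 160.3/1000 × 0.965 = 0.77345
  25–29: 5 × 253.2/1000 × 0.954 = 1.20776
  30–34: 5 × 249.9/1000 × 0.951 = 1.18827
  35–39: 5 × 126.7/1000 × 0.949 = 0.60119
  40–44: 5 × 49.6/1000 × 0.944 = 0.23411
Sum = 4.37462
NRR = 0.49261 × 4.37462 = 2.15498
NRR > 1, so each generation more than replaces itself.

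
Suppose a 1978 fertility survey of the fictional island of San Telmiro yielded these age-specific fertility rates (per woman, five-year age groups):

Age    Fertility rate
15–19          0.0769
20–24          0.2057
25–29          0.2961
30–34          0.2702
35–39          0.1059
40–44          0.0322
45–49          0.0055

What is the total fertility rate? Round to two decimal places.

Sum of ASFRs = 0.0769 + 0.2057 + 0.2961 + 0.2702 + 0.1059 + 0.0322 + 0.0055 = 0.9925
TFR = 5 × 0.9925 = 4.9625

4.96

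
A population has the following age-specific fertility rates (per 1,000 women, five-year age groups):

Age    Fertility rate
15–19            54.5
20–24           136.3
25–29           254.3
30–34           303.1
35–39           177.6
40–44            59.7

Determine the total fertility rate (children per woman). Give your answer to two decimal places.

Sum of ASFRs = 54.5 + 136.3 + 254.3 + 303.1 + 177.6 + 59.7 = 985.5
TFR = 5 × 985.5 / 1000 = 4.9275

4.93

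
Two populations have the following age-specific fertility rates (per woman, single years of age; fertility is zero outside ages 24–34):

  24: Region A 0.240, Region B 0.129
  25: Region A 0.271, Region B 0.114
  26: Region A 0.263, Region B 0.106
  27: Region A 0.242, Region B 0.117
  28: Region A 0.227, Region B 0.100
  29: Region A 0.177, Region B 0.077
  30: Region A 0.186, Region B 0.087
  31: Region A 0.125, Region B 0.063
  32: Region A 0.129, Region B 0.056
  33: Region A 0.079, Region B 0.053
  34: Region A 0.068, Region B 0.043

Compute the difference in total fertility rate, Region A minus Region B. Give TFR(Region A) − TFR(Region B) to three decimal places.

1.062

Region A:
  Sum of ASFRs = 0.240 + 0.271 + 0.263 + 0.242 + 0.227 + 0.177 + 0.186 + 0.125 + 0.129 + 0.079 + 0.068 = 2.007
  TFR = 2.007
Region B:
  Sum of ASFRs = 0.129 + 0.114 + 0.106 + 0.117 + 0.100 + 0.077 + 0.087 + 0.063 + 0.056 + 0.053 + 0.043 = 0.945
  TFR = 0.945
Difference = 2.007 − 0.945 = 1.062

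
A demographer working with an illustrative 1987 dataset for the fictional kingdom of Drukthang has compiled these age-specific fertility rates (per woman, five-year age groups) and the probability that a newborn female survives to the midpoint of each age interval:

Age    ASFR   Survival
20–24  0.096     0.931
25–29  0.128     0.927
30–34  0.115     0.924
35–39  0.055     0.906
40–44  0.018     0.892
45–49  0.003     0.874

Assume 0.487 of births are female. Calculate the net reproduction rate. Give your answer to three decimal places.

Proportion female at birth = 0.487.
Per-age-group product (5 × ASFR × survival probability):
  20–24: 5 × 0.096 × 0.931 = 0.44688
  25–29: 5 × 0.128 × 0.927 = 0.59328
  30–34: 5 × 0.115 × 0.924 = 0.53130
  35–39: 5 × 0.055 × 0.906 = 0.24915
  40–44: 5 × 0.018 × 0.892 = 0.08028
  45–49: 5 × 0.003 × 0.874 = 0.01311
Sum = 1.91400
NRR = 0.487 × 1.91400 = 0.93212
NRR < 1, so the cohort does not fully replace itself.

0.932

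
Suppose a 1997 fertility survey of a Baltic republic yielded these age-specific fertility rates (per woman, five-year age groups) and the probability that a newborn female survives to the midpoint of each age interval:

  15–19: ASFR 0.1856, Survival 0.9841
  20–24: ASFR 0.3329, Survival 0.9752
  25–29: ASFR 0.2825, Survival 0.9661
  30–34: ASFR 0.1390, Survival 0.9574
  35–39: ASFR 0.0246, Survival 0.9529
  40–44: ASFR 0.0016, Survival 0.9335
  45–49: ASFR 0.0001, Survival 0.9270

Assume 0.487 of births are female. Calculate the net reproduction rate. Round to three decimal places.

2.285

Proportion female at birth = 0.487.
Weighting each age-specific rate by interval width and survival:
  15–19: 5 × 0.1856 × 0.9841 = 0.91324
  20–24: 5 × 0.3329 × 0.9752 = 1.62322
  25–29: 5 × 0.2825 × 0.9661 = 1.36462
  30–34: 5 × 0.1390 × 0.9574 = 0.66539
  35–39: 5 × 0.0246 × 0.9529 = 0.11721
  40–44: 5 × 0.0016 × 0.9335 = 0.00747
  45–49: 5 × 0.0001 × 0.9270 = 0.00046
Sum = 4.69161
NRR = 0.487 × 4.69161 = 2.28481
NRR > 1, so each generation more than replaces itself.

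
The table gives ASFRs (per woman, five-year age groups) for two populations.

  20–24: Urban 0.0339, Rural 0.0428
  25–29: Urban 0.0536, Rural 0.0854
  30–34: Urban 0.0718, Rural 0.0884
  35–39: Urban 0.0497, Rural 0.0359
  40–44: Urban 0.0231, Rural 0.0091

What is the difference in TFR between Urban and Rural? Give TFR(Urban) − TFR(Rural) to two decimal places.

-0.15

Urban:
  Sum of ASFRs = 0.0339 + 0.0536 + 0.0718 + 0.0497 + 0.0231 = 0.2321
  TFR = 5 × 0.2321 = 1.1605
Rural:
  Sum of ASFRs = 0.0428 + 0.0854 + 0.0884 + 0.0359 + 0.0091 = 0.2616
  TFR = 5 × 0.2616 = 1.308
Difference = 1.1605 − 1.308 = -0.1475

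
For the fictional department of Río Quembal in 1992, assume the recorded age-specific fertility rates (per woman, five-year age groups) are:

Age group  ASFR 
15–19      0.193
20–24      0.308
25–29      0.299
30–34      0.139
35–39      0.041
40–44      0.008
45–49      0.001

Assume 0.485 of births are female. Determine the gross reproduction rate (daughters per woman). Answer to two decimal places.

Proportion female at birth = 0.485.
Sum of ASFRs = 0.193 + 0.308 + 0.299 + 0.139 + 0.041 + 0.008 + 0.001 = 0.989
TFR = 5 × 0.989 = 4.945
GRR = 0.485 × 4.945 = 2.39833

2.40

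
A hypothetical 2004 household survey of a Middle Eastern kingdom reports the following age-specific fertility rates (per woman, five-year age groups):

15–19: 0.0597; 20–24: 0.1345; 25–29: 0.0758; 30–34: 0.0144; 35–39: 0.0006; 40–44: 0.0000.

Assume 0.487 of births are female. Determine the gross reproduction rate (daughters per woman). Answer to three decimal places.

0.694

Proportion female at birth = 0.487.
Sum of ASFRs = 0.0597 + 0.1345 + 0.0758 + 0.0144 + 0.0006 + 0.0000 = 0.2850
TFR = 5 × 0.2850 = 1.425
GRR = 0.487 × 1.425 = 0.69398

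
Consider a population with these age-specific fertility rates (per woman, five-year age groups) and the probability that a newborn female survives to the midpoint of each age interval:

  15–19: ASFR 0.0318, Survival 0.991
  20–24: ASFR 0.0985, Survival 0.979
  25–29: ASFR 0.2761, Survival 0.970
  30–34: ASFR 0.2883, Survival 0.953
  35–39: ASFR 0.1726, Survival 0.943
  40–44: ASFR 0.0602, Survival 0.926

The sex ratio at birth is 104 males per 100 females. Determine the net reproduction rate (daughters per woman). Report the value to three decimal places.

2.179

Proportion female at birth = 100 / (100 + 104) = 0.49020.
Each age group contributes 5 × ASFR × survival:
  15–19: 5 × 0.0318 × 0.991 = 0.15757
  20–24: 5 × 0.0985 × 0.979 = 0.48216
  25–29: 5 × 0.2761 × 0.970 = 1.33909
  30–34: 5 × 0.2883 × 0.953 = 1.37375
  35–39: 5 × 0.1726 × 0.943 = 0.81381
  40–44: 5 × 0.0602 × 0.926 = 0.27873
Sum = 4.44511
NRR = 0.49020 × 4.44511 = 2.17899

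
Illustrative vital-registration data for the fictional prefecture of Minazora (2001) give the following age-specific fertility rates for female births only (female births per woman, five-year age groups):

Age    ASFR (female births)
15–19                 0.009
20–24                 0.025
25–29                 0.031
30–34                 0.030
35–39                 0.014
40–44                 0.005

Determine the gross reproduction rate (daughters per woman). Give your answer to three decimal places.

0.570

Sum of female ASFRs = 0.009 + 0.025 + 0.031 + 0.030 + 0.014 + 0.005 = 0.114
GRR = 5 × 0.114 = 0.57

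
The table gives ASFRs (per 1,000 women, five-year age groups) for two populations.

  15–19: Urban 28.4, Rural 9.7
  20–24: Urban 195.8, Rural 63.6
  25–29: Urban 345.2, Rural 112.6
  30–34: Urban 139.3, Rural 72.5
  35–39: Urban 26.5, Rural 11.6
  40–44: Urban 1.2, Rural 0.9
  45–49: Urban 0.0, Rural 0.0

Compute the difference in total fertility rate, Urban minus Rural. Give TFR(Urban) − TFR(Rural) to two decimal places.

2.33

Urban:
  Sum of ASFRs = 28.4 + 195.8 + 345.2 + 139.3 + 26.5 + 1.2 + 0.0 = 736.4
  TFR = 5 × 736.4 / 1000 = 3.682
Rural:
  Sum of ASFRs = 9.7 + 63.6 + 112.6 + 72.5 + 11.6 + 0.9 + 0.0 = 270.9
  TFR = 5 × 270.9 / 1000 = 1.3545
Difference = 3.682 − 1.3545 = 2.3275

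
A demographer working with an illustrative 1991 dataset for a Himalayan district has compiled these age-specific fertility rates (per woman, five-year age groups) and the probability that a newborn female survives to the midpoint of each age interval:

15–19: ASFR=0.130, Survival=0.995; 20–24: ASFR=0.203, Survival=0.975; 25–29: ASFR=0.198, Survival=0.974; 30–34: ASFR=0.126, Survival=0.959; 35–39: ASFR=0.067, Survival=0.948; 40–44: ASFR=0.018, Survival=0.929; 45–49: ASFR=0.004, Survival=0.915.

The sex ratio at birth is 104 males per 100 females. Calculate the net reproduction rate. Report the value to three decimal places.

Proportion female at birth = 100 / (100 + 104) = 0.49020.
Survival-weighted fertility by age (5·fₓ·Sₓ):
  15–19: 5 × 0.130 × 0.995 = 0.64675
  20–24: 5 × 0.203 × 0.975 = 0.98963
  25–29: 5 × 0.198 × 0.974 = 0.96426
  30–34: 5 × 0.126 × 0.959 = 0.60417
  35–39: 5 × 0.067 × 0.948 = 0.31758
  40–44: 5 × 0.018 × 0.929 = 0.08361
  45–49: 5 × 0.004 × 0.915 = 0.01830
Sum = 3.62430
NRR = 0.49020 × 3.62430 = 1.77663
NRR > 1, so each generation more than replaces itself.

1.777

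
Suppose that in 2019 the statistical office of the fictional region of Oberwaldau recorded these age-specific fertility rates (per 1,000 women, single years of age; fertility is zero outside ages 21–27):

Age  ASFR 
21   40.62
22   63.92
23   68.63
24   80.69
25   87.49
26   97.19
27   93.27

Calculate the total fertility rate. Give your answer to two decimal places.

0.53

Sum of ASFRs = 40.62 + 63.92 + 68.63 + 80.69 + 87.49 + 97.19 + 93.27 = 531.81
TFR = 531.81 / 1000 = 0.53181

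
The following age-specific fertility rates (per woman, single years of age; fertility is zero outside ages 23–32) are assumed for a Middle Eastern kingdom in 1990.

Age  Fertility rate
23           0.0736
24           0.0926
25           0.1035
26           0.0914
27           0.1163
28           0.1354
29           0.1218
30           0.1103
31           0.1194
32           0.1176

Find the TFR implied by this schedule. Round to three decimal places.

1.082

Sum of ASFRs = 0.0736 + 0.0926 + 0.1035 + 0.0914 + 0.1163 + 0.1354 + 0.1218 + 0.1103 + 0.1194 + 0.1176 = 1.0819
TFR = 1.0819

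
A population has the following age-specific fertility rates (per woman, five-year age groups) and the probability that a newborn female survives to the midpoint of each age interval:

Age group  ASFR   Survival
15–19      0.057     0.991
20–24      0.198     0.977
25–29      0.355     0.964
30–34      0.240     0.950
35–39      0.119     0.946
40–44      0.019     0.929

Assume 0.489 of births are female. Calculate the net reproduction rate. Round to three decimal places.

Proportion female at birth = 0.489.
Survival-weighted fertility by age (5·fₓ·Sₓ):
  15–19: 5 × 0.057 × 0.991 = 0.28244
  20–24: 5 × 0.198 × 0.977 = 0.96723
  25–29: 5 × 0.355 × 0.964 = 1.71110
  30–34: 5 × 0.240 × 0.950 = 1.14000
  35–39: 5 × 0.119 × 0.946 = 0.56287
  40–44: 5 × 0.019 × 0.929 = 0.08826
Sum = 4.75190
NRR = 0.489 × 4.75190 = 2.32368

2.324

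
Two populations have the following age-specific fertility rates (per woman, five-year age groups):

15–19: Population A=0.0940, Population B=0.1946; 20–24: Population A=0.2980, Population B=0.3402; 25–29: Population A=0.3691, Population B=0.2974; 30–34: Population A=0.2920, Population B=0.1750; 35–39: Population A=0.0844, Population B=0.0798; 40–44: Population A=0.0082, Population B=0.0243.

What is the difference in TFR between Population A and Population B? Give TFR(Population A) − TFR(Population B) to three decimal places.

Population A:
  Sum of ASFRs = 0.0940 + 0.2980 + 0.3691 + 0.2920 + 0.0844 + 0.0082 = 1.1457
  TFR = 5 × 1.1457 = 5.7285
Population B:
  Sum of ASFRs = 0.1946 + 0.3402 + 0.2974 + 0.1750 + 0.0798 + 0.0243 = 1.1113
  TFR = 5 × 1.1113 = 5.5565
Difference = 5.7285 − 5.5565 = 0.172

0.172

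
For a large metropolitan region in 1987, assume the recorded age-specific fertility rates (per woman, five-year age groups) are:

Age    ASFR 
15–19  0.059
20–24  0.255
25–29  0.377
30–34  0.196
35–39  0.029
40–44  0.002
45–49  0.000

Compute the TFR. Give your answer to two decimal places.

Sum of ASFRs = 0.059 + 0.255 + 0.377 + 0.196 + 0.029 + 0.002 + 0.000 = 0.918
TFR = 5 × 0.918 = 4.59

4.59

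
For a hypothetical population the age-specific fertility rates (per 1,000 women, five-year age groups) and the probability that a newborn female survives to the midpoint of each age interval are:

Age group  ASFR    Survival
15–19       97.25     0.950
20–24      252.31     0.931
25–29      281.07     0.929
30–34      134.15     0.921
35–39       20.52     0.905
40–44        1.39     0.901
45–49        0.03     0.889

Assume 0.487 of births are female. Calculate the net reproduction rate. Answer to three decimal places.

1.782

Proportion female at birth = 0.487.
Each age group contributes 5 × ASFR × survival:
  15–19: 5 × 97.25/1000 × 0.950 = 0.46194
  20–24: 5 × 252.31/1000 × 0.931 = 1.17450
  25–29: 5 × 281.07/1000 × 0.929 = 1.30557
  30–34: 5 × 134.15/1000 × 0.921 = 0.61776
  35–39: 5 × 20.52/1000 × 0.905 = 0.09285
  40–44: 5 × 1.39/1000 × 0.901 = 0.00626
  45–49: 5 × 0.03/1000 × 0.889 = 0.00013
Sum = 3.65901
NRR = 0.487 × 3.65901 = 1.78194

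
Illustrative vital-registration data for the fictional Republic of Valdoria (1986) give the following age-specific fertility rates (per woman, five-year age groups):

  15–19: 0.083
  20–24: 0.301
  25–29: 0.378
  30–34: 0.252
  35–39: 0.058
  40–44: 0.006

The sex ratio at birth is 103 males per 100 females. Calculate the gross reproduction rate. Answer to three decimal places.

2.655

Proportion female at birth = 100 / (100 + 103) = 0.49261.
Sum of ASFRs = 0.083 + 0.301 + 0.378 + 0.252 + 0.058 + 0.006 = 1.078
TFR = 5 × 1.078 = 5.39
GRR = 0.49261 × 5.39 = 2.65517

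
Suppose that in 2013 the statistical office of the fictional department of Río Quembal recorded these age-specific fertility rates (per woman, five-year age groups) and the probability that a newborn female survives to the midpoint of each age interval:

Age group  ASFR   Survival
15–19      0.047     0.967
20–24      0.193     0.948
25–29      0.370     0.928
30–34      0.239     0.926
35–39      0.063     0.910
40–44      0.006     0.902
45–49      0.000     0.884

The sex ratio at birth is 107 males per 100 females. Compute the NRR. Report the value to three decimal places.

Proportion female at birth = 100 / (100 + 107) = 0.48309.
Weighting each age-specific rate by interval width and survival:
  15–19: 5 × 0.047 × 0.967 = 0.22725
  20–24: 5 × 0.193 × 0.948 = 0.91482
  25–29: 5 × 0.370 × 0.928 = 1.71680
  30–34: 5 × 0.239 × 0.926 = 1.10657
  35–39: 5 × 0.063 × 0.910 = 0.28665
  40–44: 5 × 0.006 × 0.902 = 0.02706
  45–49: 5 × 0.000 × 0.884 = 0.00000
Sum = 4.27915
NRR = 0.48309 × 4.27915 = 2.06721
NRR > 1, so each generation more than replaces itself.

2.067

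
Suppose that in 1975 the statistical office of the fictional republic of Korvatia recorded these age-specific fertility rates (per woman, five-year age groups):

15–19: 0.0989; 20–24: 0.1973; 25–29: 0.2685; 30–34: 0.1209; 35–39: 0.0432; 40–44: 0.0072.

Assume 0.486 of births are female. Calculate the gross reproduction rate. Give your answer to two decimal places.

Proportion female at birth = 0.486.
Sum of ASFRs = 0.0989 + 0.1973 + 0.2685 + 0.1209 + 0.0432 + 0.0072 = 0.7360
TFR = 5 × 0.7360 = 3.68
GRR = 0.486 × 3.68 = 1.78848

1.79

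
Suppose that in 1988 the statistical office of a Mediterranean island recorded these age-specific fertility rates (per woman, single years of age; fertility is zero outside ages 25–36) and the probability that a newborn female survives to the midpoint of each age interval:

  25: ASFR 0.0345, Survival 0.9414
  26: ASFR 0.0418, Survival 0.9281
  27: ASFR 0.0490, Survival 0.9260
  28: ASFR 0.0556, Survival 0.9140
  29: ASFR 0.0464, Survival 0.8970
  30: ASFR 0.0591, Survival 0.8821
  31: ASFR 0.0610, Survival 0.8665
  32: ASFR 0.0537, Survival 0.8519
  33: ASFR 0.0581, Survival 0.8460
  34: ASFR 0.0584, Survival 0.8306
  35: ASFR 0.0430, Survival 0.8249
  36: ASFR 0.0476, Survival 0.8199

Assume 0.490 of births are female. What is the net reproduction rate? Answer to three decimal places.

Proportion female at birth = 0.490.
Weighting each age-specific rate by interval width and survival:
  25: 1 × 0.0345 × 0.9414 = 0.03248
  26: 1 × 0.0418 × 0.9281 = 0.03879
  27: 1 × 0.0490 × 0.9260 = 0.04537
  28: 1 × 0.0556 × 0.9140 = 0.05082
  29: 1 × 0.0464 × 0.8970 = 0.04162
  30: 1 × 0.0591 × 0.8821 = 0.05213
  31: 1 × 0.0610 × 0.8665 = 0.05286
  32: 1 × 0.0537 × 0.8519 = 0.04575
  33: 1 × 0.0581 × 0.8460 = 0.04915
  34: 1 × 0.0584 × 0.8306 = 0.04851
  35: 1 × 0.0430 × 0.8249 = 0.03547
  36: 1 × 0.0476 × 0.8199 = 0.03903
Sum = 0.53198
NRR = 0.490 × 0.53198 = 0.26067

0.261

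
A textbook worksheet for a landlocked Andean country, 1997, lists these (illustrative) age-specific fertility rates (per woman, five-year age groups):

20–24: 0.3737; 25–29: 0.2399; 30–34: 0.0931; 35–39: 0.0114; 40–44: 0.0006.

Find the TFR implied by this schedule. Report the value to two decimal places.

Sum of ASFRs = 0.3737 + 0.2399 + 0.0931 + 0.0114 + 0.0006 = 0.7187
TFR = 5 × 0.7187 = 3.5935

3.59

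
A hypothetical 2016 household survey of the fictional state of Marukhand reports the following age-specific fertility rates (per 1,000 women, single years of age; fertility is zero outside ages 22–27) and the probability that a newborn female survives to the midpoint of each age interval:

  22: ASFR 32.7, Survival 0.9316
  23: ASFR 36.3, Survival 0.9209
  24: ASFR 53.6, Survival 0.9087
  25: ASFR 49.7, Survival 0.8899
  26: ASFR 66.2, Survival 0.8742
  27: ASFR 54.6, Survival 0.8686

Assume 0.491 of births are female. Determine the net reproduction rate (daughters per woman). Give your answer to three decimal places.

0.129

Proportion female at birth = 0.491.
Weighting each age-specific rate by interval width and survival:
  22: 1 × 32.7/1000 × 0.9316 = 0.03046
  23: 1 × 36.3/1000 × 0.9209 = 0.03343
  24: 1 × 53.6/1000 × 0.9087 = 0.04871
  25: 1 × 49.7/1000 × 0.8899 = 0.04423
  26: 1 × 66.2/1000 × 0.8742 = 0.05787
  27: 1 × 54.6/1000 × 0.8686 = 0.04743
Sum = 0.26213
NRR = 0.491 × 0.26213 = 0.12871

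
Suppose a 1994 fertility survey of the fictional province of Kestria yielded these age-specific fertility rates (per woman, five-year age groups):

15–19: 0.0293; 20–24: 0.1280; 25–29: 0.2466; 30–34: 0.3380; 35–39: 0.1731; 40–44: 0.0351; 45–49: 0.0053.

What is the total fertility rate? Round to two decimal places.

Sum of ASFRs = 0.0293 + 0.1280 + 0.2466 + 0.3380 + 0.1731 + 0.0351 + 0.0053 = 0.9554
TFR = 5 × 0.9554 = 4.777

4.78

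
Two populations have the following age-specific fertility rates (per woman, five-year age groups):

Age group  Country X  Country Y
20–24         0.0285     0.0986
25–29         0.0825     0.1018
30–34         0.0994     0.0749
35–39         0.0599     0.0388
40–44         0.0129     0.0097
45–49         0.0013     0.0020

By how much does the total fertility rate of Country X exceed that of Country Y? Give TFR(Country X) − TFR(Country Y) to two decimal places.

Country X:
  Sum of ASFRs = 0.0285 + 0.0825 + 0.0994 + 0.0599 + 0.0129 + 0.0013 = 0.2845
  TFR = 5 × 0.2845 = 1.4225
Country Y:
  Sum of ASFRs = 0.0986 + 0.1018 + 0.0749 + 0.0388 + 0.0097 + 0.0020 = 0.3258
  TFR = 5 × 0.3258 = 1.629
Difference = 1.4225 − 1.629 = -0.2065

-0.21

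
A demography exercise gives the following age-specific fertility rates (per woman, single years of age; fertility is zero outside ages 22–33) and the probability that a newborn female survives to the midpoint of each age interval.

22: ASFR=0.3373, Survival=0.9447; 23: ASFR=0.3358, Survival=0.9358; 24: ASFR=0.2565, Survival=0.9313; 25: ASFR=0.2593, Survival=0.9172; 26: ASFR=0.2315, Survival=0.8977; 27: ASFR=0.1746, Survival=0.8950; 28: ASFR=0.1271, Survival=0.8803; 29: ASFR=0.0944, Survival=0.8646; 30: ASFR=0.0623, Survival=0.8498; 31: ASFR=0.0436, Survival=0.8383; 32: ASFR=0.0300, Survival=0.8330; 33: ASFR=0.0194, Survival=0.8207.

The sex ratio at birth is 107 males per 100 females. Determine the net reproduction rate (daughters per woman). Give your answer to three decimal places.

0.868

Proportion female at birth = 100 / (100 + 107) = 0.48309.
Weighting each age-specific rate by interval width and survival:
  22: 1 × 0.3373 × 0.9447 = 0.31865
  23: 1 × 0.3358 × 0.9358 = 0.31424
  24: 1 × 0.2565 × 0.9313 = 0.23888
  25: 1 × 0.2593 × 0.9172 = 0.23783
  26: 1 × 0.2315 × 0.8977 = 0.20782
  27: 1 × 0.1746 × 0.8950 = 0.15627
  28: 1 × 0.1271 × 0.8803 = 0.11189
  29: 1 × 0.0944 × 0.8646 = 0.08162
  30: 1 × 0.0623 × 0.8498 = 0.05294
  31: 1 × 0.0436 × 0.8383 = 0.03655
  32: 1 × 0.0300 × 0.8330 = 0.02499
  33: 1 × 0.0194 × 0.8207 = 0.01592
Sum = 1.79760
NRR = 0.48309 × 1.79760 = 0.86840
An NRR under 1 implies long-run decline under these rates.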